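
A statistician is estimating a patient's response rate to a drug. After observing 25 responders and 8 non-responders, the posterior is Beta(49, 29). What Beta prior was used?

Beta(24, 21)

Under Beta–binomial conjugacy the posterior parameters are (α+s, β+f).
So α = 49 − 25 = 24 and β = 29 − 8 = 21.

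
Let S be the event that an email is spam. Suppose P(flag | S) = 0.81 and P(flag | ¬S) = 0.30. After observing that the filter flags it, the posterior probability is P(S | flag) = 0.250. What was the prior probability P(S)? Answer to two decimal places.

P(S) = 0.11

Bayes' rule in odds form gives O(S|E) = O(S)·[P(E|S)/P(E|¬S)], hence O(S) = O(S|E)/LR.
Posterior odds = 0.250/(1−0.250) = 0.3333. LR = 0.81/0.30 = 2.7000.
Prior odds = 0.3333/2.7000 = 0.1234, so P(S) = 0.1234/(1+0.1234) ≈ 0.11.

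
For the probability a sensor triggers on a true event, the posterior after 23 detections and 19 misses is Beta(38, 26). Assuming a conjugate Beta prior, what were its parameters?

Beta(15, 7)

Beta is conjugate to the binomial likelihood: posterior = Beta(α+s, β+f).
So α = 38 − 23 = 15 and β = 26 − 19 = 7.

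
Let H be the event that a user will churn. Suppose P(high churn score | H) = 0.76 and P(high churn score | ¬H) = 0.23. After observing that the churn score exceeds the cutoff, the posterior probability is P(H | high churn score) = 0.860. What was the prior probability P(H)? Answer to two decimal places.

P(H) = 0.65

In odds form, posterior odds = prior odds × likelihood ratio, so prior odds = posterior odds ÷ LR.
Posterior odds = 0.860/(1−0.860) = 6.1429. LR = 0.76/0.23 = 3.3043.
Prior odds = 6.1429/3.3043 = 1.8591, so P(H) = 1.8591/(1+1.8591) ≈ 0.65.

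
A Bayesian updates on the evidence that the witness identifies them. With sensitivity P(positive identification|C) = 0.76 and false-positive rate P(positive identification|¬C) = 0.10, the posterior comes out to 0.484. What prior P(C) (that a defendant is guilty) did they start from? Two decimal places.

P(C) = 0.11

Bayes' rule in odds form gives O(C|E) = O(C)·[P(E|C)/P(E|¬C)], hence O(C) = O(C|E)/LR.
Posterior odds = 0.484/(1−0.484) = 0.9380. LR = 0.76/0.10 = 7.6000.
Prior odds = 0.9380/7.6000 = 0.1234, so P(C) = 0.1234/(1+0.1234) ≈ 0.11.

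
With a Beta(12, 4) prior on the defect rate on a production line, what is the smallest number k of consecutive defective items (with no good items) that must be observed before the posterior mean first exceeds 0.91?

k = 29

After k defective items and 0 good items the posterior is Beta(12+k, 4), with mean (12+k)/(12+4+k).
Set (12+k)/(16+k) > 0.91 and solve: k > (0.91·16 − 12)/(1 − 0.91) = 28.444.
The smallest integer exceeding 28.444 is 29.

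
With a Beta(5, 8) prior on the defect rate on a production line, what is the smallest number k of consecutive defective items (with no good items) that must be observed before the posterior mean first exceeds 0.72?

k = 16

After k defective items and 0 good items the posterior is Beta(5+k, 8), with mean (5+k)/(5+8+k).
Set (5+k)/(13+k) > 0.72 and solve: k > (0.72·13 − 5)/(1 − 0.72) = 15.571.
The smallest integer exceeding 15.571 is 16, and checking k=16: (21)/(29) = 0.7241 > 0.72.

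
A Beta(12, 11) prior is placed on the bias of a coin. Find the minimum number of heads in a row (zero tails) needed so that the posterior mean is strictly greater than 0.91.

k = 100

After k heads and 0 tails the posterior is Beta(12+k, 11), with mean (12+k)/(12+11+k).
Set (12+k)/(23+k) > 0.91 and solve: k > (0.91·23 − 12)/(1 − 0.91) = 99.222.
The smallest integer exceeding 99.222 is 100, and checking k=100: (112)/(123) = 0.9106 > 0.91.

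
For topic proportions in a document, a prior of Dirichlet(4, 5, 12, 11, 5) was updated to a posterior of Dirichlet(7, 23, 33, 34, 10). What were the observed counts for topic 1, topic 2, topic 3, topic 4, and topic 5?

For a Dirichlet(α) prior with multinomial counts c, the posterior is Dirichlet(α + c) componentwise.
Counts are posterior − prior componentwise: 7−4=3, 23−5=18, 33−12=21, 34−11=23, 10−5=5.

counts (3, 18, 21, 23, 5)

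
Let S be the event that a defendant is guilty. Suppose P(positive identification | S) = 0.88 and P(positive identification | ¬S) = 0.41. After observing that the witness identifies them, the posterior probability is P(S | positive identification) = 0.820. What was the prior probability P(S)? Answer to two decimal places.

In odds form, posterior odds = prior odds × likelihood ratio, so prior odds = posterior odds ÷ LR.
Posterior odds = 0.820/(1−0.820) = 4.5556. LR = 0.88/0.41 = 2.1463.
Prior odds = 4.5556/2.1463 = 2.1225, so P(S) = 2.1225/(1+2.1225) ≈ 0.68.

P(S) = 0.68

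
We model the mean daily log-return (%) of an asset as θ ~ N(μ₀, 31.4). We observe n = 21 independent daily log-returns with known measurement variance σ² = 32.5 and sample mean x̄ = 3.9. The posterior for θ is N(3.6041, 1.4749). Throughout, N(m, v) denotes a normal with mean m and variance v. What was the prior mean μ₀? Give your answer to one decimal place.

With known observation variance, the Normal–Normal posterior has precision τ_n = τ₀ + n/σ² and mean μ_n = (τ₀μ₀ + (n/σ²)x̄)/τ_n.
Here τ₀ = 1/31.4 = 0.031847 and τ_data = 21/32.5 = 0.646154, so τ_n = 0.678001.
Rearranging for μ₀: μ₀ = (μ_n·τ_n − τ_data·x̄)/τ₀ = (3.6041·0.678001 − 0.646154·3.9) / 0.031847 = -0.076417/0.031847 ≈ -2.4.

μ₀ = -2.4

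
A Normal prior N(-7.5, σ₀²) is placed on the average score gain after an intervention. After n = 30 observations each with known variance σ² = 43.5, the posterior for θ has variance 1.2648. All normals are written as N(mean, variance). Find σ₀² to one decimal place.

σ₀² = 9.9

Posterior precision equals prior precision plus data precision: 1/σ_n² = 1/σ₀² + n/σ².
So 1/σ₀² = 1/1.2648 − 30/43.5 = 0.790639 − 0.689655 = 0.100984.
Hence σ₀² = 1/0.100984 ≈ 9.9.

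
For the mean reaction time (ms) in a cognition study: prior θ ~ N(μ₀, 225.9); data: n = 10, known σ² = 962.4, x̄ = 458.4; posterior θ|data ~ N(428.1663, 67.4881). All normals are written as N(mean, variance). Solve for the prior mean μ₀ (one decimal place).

μ₀ = 357.2

With known observation variance, the Normal–Normal posterior has precision τ_n = τ₀ + n/σ² and mean μ_n = (τ₀μ₀ + (n/σ²)x̄)/τ_n.
Here τ₀ = 1/225.9 = 0.004427 and τ_data = 10/962.4 = 0.010391, so τ_n = 0.014818.
Rearranging for μ₀: μ₀ = (μ_n·τ_n − τ_data·x̄)/τ₀ = (428.1663·0.014818 − 0.010391·458.4) / 0.004427 = 1.581334/0.004427 ≈ 357.2.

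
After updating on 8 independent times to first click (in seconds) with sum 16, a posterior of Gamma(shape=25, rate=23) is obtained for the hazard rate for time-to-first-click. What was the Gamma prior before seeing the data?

Gamma(shape=17, rate=7)

For an exponential likelihood with a Gamma(α, β) prior on the rate, n observations with total T give posterior Gamma(α+n, β+T).
So α = 25 − 8 = 17 and β = 23 − 16 = 7.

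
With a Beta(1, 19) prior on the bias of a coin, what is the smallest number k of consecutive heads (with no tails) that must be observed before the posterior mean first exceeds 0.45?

After k heads and 0 tails the posterior is Beta(1+k, 19), with mean (1+k)/(1+19+k).
Set (1+k)/(20+k) > 0.45 and solve: k > (0.45·20 − 1)/(1 − 0.45) = 14.545.
The smallest integer exceeding 14.545 is 15, and checking k=15: (16)/(35) = 0.4571 > 0.45.

k = 15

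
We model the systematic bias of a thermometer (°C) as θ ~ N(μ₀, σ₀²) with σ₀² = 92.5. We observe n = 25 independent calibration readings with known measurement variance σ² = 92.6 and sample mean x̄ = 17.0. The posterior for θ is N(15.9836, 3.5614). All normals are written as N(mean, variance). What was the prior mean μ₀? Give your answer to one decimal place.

μ₀ = -9.4

With known observation variance, the Normal–Normal posterior has precision τ_n = τ₀ + n/σ² and mean μ_n = (τ₀μ₀ + (n/σ²)x̄)/τ_n.
Here τ₀ = 1/92.5 = 0.010811 and τ_data = 25/92.6 = 0.269978, so τ_n = 0.280789.
Rearranging for μ₀: μ₀ = (μ_n·τ_n − τ_data·x̄)/τ₀ = (15.9836·0.280789 − 0.269978·17.0) / 0.010811 = -0.101607/0.010811 ≈ -9.4.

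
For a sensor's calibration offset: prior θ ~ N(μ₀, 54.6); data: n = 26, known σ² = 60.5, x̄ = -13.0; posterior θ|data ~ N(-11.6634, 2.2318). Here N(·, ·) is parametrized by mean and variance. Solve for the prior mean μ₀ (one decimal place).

With known observation variance, the Normal–Normal posterior has precision τ_n = τ₀ + n/σ² and mean μ_n = (τ₀μ₀ + (n/σ²)x̄)/τ_n.
Here τ₀ = 1/54.6 = 0.018315 and τ_data = 26/60.5 = 0.429752, so τ_n = 0.448067.
Rearranging for μ₀: μ₀ = (μ_n·τ_n − τ_data·x̄)/τ₀ = (-11.6634·0.448067 − 0.429752·-13.0) / 0.018315 = 0.360791/0.018315 ≈ 19.7.

μ₀ = 19.7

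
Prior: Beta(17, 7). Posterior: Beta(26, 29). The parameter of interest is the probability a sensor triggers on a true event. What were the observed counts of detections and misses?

Beta is conjugate to the binomial likelihood: posterior = Beta(α+s, β+f).
So s = 26 − 17 = 9 and f = 29 − 7 = 22.

9 detections and 22 misses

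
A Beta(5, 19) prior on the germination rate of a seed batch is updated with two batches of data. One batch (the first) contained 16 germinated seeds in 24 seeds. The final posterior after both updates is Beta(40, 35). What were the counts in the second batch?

Sequential conjugate updates are equivalent to a single update on the pooled data, so total successes = posterior α − prior α and total failures = posterior β − prior β.
Total across both batches: 40−5=35 germinated seeds, 35−19=16 non-germinating seeds.
Subtract the first batch: 35−16=19 germinated seeds and 16−8=8 non-germinating seeds.

19 germinated seeds and 8 non-germinating seeds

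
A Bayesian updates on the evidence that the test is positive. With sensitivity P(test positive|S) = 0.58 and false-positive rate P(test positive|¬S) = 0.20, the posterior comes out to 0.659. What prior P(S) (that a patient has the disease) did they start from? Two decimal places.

In odds form, posterior odds = prior odds × likelihood ratio, so prior odds = posterior odds ÷ LR.
Posterior odds = 0.659/(1−0.659) = 1.9326. LR = 0.58/0.20 = 2.9000.
Prior odds = 1.9326/2.9000 = 0.6664, so P(S) = 0.6664/(1+0.6664) ≈ 0.40.

P(S) = 0.40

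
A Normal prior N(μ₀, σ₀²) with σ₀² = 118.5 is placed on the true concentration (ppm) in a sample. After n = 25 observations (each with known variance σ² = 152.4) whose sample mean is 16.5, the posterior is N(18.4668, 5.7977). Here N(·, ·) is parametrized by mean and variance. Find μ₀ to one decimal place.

The posterior mean is a precision-weighted average: μ_n = (τ₀μ₀ + τ_data·x̄)/(τ₀+τ_data), with τ₀=1/σ₀² and τ_data=n/σ².
Here τ₀ = 1/118.5 = 0.008439 and τ_data = 25/152.4 = 0.164042, so τ_n = 0.172481.
Rearranging for μ₀: μ₀ = (μ_n·τ_n − τ_data·x̄)/τ₀ = (18.4668·0.172481 − 0.164042·16.5) / 0.008439 = 0.478479/0.008439 ≈ 56.7.

μ₀ = 56.7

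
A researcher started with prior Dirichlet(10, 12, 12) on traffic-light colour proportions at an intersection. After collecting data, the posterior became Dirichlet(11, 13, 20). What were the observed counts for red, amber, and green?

counts (1, 1, 8)

For a Dirichlet(α) prior with multinomial counts c, the posterior is Dirichlet(α + c) componentwise.
Counts are posterior − prior componentwise: 11−10=1, 13−12=1, 20−12=8.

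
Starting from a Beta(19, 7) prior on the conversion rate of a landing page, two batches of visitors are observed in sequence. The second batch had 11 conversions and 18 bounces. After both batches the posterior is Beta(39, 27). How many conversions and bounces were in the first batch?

9 conversions and 2 bounces

Because Beta–binomial updating is additive in the counts, the combined data contributed (α_post−α_prior, β_post−β_prior) successes and failures.
Total across both batches: 39−19=20 conversions, 27−7=20 bounces.
Subtract the second batch: 20−11=9 conversions and 20−18=2 bounces.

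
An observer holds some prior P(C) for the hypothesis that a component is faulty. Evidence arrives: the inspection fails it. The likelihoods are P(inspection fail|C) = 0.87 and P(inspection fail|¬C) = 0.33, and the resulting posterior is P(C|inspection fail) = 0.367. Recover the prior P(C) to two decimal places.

In odds form, posterior odds = prior odds × likelihood ratio, so prior odds = posterior odds ÷ LR.
Posterior odds = 0.367/(1−0.367) = 0.5798. LR = 0.87/0.33 = 2.6364.
Prior odds = 0.5798/2.6364 = 0.2199, so P(C) = 0.2199/(1+0.2199) ≈ 0.18.

P(C) = 0.18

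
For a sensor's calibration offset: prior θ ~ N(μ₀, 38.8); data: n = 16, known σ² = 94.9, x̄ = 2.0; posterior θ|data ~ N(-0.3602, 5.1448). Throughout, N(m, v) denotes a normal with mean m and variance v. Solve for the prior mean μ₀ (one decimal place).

With known observation variance, the Normal–Normal posterior has precision τ_n = τ₀ + n/σ² and mean μ_n = (τ₀μ₀ + (n/σ²)x̄)/τ_n.
Here τ₀ = 1/38.8 = 0.025773 and τ_data = 16/94.9 = 0.168599, so τ_n = 0.194372.
Rearranging for μ₀: μ₀ = (μ_n·τ_n − τ_data·x̄)/τ₀ = (-0.3602·0.194372 − 0.168599·2.0) / 0.025773 = -0.407211/0.025773 ≈ -15.8.

μ₀ = -15.8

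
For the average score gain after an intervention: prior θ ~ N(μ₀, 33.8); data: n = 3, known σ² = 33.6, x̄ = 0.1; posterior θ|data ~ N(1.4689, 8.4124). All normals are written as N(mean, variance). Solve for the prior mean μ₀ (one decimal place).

μ₀ = 5.6

The posterior mean is a precision-weighted average: μ_n = (τ₀μ₀ + τ_data·x̄)/(τ₀+τ_data), with τ₀=1/σ₀² and τ_data=n/σ².
Here τ₀ = 1/33.8 = 0.029586 and τ_data = 3/33.6 = 0.089286, so τ_n = 0.118872.
Rearranging for μ₀: μ₀ = (μ_n·τ_n − τ_data·x̄)/τ₀ = (1.4689·0.118872 − 0.089286·0.1) / 0.029586 = 0.165682/0.029586 ≈ 5.6.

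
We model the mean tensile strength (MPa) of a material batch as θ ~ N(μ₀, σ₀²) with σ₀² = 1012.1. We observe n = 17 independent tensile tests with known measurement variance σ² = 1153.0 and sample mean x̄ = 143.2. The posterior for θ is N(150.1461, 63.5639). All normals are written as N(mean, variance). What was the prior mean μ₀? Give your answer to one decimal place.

The posterior mean is a precision-weighted average: μ_n = (τ₀μ₀ + τ_data·x̄)/(τ₀+τ_data), with τ₀=1/σ₀² and τ_data=n/σ².
Here τ₀ = 1/1012.1 = 0.000988 and τ_data = 17/1153.0 = 0.014744, so τ_n = 0.015732.
Rearranging for μ₀: μ₀ = (μ_n·τ_n − τ_data·x̄)/τ₀ = (150.1461·0.015732 − 0.014744·143.2) / 0.000988 = 0.250758/0.000988 ≈ 253.8.

μ₀ = 253.8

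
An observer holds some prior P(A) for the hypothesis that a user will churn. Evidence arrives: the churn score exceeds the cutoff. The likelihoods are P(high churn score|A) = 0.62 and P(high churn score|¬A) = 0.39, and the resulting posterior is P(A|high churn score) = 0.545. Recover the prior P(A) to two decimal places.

P(A) = 0.43

Bayes' rule in odds form gives O(A|E) = O(A)·[P(E|A)/P(E|¬A)], hence O(A) = O(A|E)/LR.
Posterior odds = 0.545/(1−0.545) = 1.1978. LR = 0.62/0.39 = 1.5897.
Prior odds = 1.1978/1.5897 = 0.7535, so P(A) = 0.7535/(1+0.7535) ≈ 0.43.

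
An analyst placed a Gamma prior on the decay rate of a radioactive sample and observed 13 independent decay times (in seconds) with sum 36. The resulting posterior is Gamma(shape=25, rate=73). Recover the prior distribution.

For an exponential likelihood with a Gamma(α, β) prior on the rate, n observations with total T give posterior Gamma(α+n, β+T).
So α = 25 − 13 = 12 and β = 73 − 36 = 37.

Gamma(shape=12, rate=37)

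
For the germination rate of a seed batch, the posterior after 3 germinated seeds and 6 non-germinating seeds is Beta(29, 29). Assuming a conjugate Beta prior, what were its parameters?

Beta(26, 23)

A Beta(a, b) prior with s successes and f failures in binomial data gives a Beta(a+s, b+f) posterior.
So a = 29 − 3 = 26 and b = 29 − 6 = 23.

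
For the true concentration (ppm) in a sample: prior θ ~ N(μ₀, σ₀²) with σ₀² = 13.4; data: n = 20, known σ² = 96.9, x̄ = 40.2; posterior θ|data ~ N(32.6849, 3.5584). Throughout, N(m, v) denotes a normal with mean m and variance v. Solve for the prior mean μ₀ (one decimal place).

With known observation variance, the Normal–Normal posterior has precision τ_n = τ₀ + n/σ² and mean μ_n = (τ₀μ₀ + (n/σ²)x̄)/τ_n.
Here τ₀ = 1/13.4 = 0.074627 and τ_data = 20/96.9 = 0.206398, so τ_n = 0.281025.
Rearranging for μ₀: μ₀ = (μ_n·τ_n − τ_data·x̄)/τ₀ = (32.6849·0.281025 − 0.206398·40.2) / 0.074627 = 0.888074/0.074627 ≈ 11.9.

μ₀ = 11.9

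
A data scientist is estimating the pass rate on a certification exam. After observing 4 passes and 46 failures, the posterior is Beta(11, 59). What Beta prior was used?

Under Beta–binomial conjugacy the posterior parameters are (α+s, β+f).
Subtract the data counts: 11−4=7, 59−46=13.

Beta(7, 13)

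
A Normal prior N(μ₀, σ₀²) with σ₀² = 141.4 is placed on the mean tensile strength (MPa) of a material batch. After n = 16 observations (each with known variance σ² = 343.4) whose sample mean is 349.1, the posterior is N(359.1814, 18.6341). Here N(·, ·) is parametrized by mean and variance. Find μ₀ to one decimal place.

The posterior mean is a precision-weighted average: μ_n = (τ₀μ₀ + τ_data·x̄)/(τ₀+τ_data), with τ₀=1/σ₀² and τ_data=n/σ².
Here τ₀ = 1/141.4 = 0.007072 and τ_data = 16/343.4 = 0.046593, so τ_n = 0.053665.
Rearranging for μ₀: μ₀ = (μ_n·τ_n − τ_data·x̄)/τ₀ = (359.1814·0.053665 − 0.046593·349.1) / 0.007072 = 3.009854/0.007072 ≈ 425.6.

μ₀ = 425.6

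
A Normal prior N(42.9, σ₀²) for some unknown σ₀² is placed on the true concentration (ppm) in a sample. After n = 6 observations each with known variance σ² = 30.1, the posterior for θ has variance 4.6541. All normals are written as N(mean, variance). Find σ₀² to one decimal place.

Posterior precision equals prior precision plus data precision: 1/σ_n² = 1/σ₀² + n/σ².
So 1/σ₀² = 1/4.6541 − 6/30.1 = 0.214864 − 0.199336 = 0.015528.
Hence σ₀² = 1/0.015528 ≈ 64.4.

σ₀² = 64.4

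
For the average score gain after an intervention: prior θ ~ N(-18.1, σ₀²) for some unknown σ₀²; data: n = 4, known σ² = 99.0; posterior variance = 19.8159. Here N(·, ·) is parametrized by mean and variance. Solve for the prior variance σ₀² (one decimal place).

Posterior precision equals prior precision plus data precision: 1/σ_n² = 1/σ₀² + n/σ².
So 1/σ₀² = 1/19.8159 − 4/99.0 = 0.050465 − 0.040404 = 0.010061.
Hence σ₀² = 1/0.010061 ≈ 99.4.

σ₀² = 99.4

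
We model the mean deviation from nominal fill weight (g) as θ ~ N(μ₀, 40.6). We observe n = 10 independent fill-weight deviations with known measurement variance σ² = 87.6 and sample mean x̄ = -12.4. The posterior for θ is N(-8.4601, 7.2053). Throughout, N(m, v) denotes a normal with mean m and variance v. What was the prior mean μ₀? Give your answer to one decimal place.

With known observation variance, the Normal–Normal posterior has precision τ_n = τ₀ + n/σ² and mean μ_n = (τ₀μ₀ + (n/σ²)x̄)/τ_n.
Here τ₀ = 1/40.6 = 0.024631 and τ_data = 10/87.6 = 0.114155, so τ_n = 0.138786.
Rearranging for μ₀: μ₀ = (μ_n·τ_n − τ_data·x̄)/τ₀ = (-8.4601·0.138786 − 0.114155·-12.4) / 0.024631 = 0.241379/0.024631 ≈ 9.8.

μ₀ = 9.8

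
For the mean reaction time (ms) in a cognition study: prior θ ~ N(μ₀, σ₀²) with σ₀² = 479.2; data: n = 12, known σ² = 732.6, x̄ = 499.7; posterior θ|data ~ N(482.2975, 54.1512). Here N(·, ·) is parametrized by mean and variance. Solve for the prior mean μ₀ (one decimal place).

The posterior mean is a precision-weighted average: μ_n = (τ₀μ₀ + τ_data·x̄)/(τ₀+τ_data), with τ₀=1/σ₀² and τ_data=n/σ².
Here τ₀ = 1/479.2 = 0.002087 and τ_data = 12/732.6 = 0.016380, so τ_n = 0.018467.
Rearranging for μ₀: μ₀ = (μ_n·τ_n − τ_data·x̄)/τ₀ = (482.2975·0.018467 − 0.016380·499.7) / 0.002087 = 0.721502/0.002087 ≈ 345.7.

μ₀ = 345.7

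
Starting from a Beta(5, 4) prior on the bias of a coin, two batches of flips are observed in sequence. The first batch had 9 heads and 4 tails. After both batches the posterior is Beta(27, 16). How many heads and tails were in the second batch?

13 heads and 8 tails

Because Beta–binomial updating is additive in the counts, the combined data contributed (α_post−α_prior, β_post−β_prior) successes and failures.
Total across both batches: 27−5=22 heads, 16−4=12 tails.
Subtract the first batch: 22−9=13 heads and 12−4=8 tails.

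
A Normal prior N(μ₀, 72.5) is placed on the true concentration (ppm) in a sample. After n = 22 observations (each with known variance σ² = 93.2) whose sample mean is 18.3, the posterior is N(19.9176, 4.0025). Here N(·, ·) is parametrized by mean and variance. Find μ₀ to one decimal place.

The posterior mean is a precision-weighted average: μ_n = (τ₀μ₀ + τ_data·x̄)/(τ₀+τ_data), with τ₀=1/σ₀² and τ_data=n/σ².
Here τ₀ = 1/72.5 = 0.013793 and τ_data = 22/93.2 = 0.236052, so τ_n = 0.249845.
Rearranging for μ₀: μ₀ = (μ_n·τ_n − τ_data·x̄)/τ₀ = (19.9176·0.249845 − 0.236052·18.3) / 0.013793 = 0.656561/0.013793 ≈ 47.6.

μ₀ = 47.6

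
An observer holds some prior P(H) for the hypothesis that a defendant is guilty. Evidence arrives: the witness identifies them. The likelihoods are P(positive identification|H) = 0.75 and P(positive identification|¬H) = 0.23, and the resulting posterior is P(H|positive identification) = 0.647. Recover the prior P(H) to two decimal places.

P(H) = 0.36

Bayes' rule in odds form gives O(H|E) = O(H)·[P(E|H)/P(E|¬H)], hence O(H) = O(H|E)/LR.
Posterior odds = 0.647/(1−0.647) = 1.8329. LR = 0.75/0.23 = 3.2609.
Prior odds = 1.8329/3.2609 = 0.5621, so P(H) = 0.5621/(1+0.5621) ≈ 0.36.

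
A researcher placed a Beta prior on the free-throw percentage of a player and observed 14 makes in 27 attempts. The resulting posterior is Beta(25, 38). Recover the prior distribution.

Beta is conjugate to the binomial likelihood: posterior = Beta(a+s, b+f).
Subtract the data counts: 25−14=11, 38−13=25.

Beta(11, 25)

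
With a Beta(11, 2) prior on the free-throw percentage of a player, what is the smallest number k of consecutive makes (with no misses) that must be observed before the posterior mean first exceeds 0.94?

k = 21

After k makes and 0 misses the posterior is Beta(11+k, 2), with mean (11+k)/(11+2+k).
Set (11+k)/(13+k) > 0.94 and solve: k > (0.94·13 − 11)/(1 − 0.94) = 20.333.
The smallest integer exceeding 20.333 is 21, and checking k=21: (32)/(34) = 0.9412 > 0.94.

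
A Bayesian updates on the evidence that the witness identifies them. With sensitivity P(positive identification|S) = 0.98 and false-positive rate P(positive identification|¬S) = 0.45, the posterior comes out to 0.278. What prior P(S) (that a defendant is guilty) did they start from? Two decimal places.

P(S) = 0.15

Bayes' rule in odds form gives O(S|E) = O(S)·[P(E|S)/P(E|¬S)], hence O(S) = O(S|E)/LR.
Posterior odds = 0.278/(1−0.278) = 0.3850. LR = 0.98/0.45 = 2.1778.
Prior odds = 0.3850/2.1778 = 0.1768, so P(S) = 0.1768/(1+0.1768) ≈ 0.15.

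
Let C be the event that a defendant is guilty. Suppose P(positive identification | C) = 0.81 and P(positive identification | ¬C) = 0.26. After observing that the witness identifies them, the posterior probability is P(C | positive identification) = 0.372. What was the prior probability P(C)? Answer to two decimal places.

Bayes' rule in odds form gives O(C|E) = O(C)·[P(E|C)/P(E|¬C)], hence O(C) = O(C|E)/LR.
Posterior odds = 0.372/(1−0.372) = 0.5924. LR = 0.81/0.26 = 3.1154.
Prior odds = 0.5924/3.1154 = 0.1902, so P(C) = 0.1902/(1+0.1902) ≈ 0.16.

P(C) = 0.16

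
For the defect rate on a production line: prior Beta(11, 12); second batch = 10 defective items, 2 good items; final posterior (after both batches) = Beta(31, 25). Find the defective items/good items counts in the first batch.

Sequential conjugate updates are equivalent to a single update on the pooled data, so total successes = posterior α − prior α and total failures = posterior β − prior β.
Total across both batches: 31−11=20 defective items, 25−12=13 good items.
Subtract the second batch: 20−10=10 defective items and 13−2=11 good items.

10 defective items and 11 good items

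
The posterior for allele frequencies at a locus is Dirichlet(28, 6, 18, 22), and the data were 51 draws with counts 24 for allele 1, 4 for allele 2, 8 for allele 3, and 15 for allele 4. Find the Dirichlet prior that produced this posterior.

For a Dirichlet(α) prior with multinomial counts c, the posterior is Dirichlet(α + c) componentwise.
Subtract each count from the matching posterior parameter: 28−24=4, 6−4=2, 18−8=10, 22−15=7.

Dirichlet(4, 2, 10, 7)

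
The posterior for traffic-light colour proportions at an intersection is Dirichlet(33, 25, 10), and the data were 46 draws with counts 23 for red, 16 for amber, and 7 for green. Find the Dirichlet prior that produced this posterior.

Dirichlet(10, 9, 3)

For a Dirichlet(α) prior with multinomial counts c, the posterior is Dirichlet(α + c) componentwise.
Subtract each count from the matching posterior parameter: 33−23=10, 25−16=9, 10−7=3.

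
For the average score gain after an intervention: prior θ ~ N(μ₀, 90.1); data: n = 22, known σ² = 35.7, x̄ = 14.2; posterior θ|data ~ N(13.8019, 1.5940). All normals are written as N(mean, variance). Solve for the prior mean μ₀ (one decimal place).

With known observation variance, the Normal–Normal posterior has precision τ_n = τ₀ + n/σ² and mean μ_n = (τ₀μ₀ + (n/σ²)x̄)/τ_n.
Here τ₀ = 1/90.1 = 0.011099 and τ_data = 22/35.7 = 0.616246, so τ_n = 0.627345.
Rearranging for μ₀: μ₀ = (μ_n·τ_n − τ_data·x̄)/τ₀ = (13.8019·0.627345 − 0.616246·14.2) / 0.011099 = -0.092140/0.011099 ≈ -8.3.

μ₀ = -8.3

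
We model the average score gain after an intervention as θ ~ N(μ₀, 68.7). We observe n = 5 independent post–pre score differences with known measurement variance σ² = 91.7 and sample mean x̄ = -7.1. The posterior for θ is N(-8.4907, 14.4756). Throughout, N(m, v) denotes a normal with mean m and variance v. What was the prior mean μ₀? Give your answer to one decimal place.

The posterior mean is a precision-weighted average: μ_n = (τ₀μ₀ + τ_data·x̄)/(τ₀+τ_data), with τ₀=1/σ₀² and τ_data=n/σ².
Here τ₀ = 1/68.7 = 0.014556 and τ_data = 5/91.7 = 0.054526, so τ_n = 0.069082.
Rearranging for μ₀: μ₀ = (μ_n·τ_n − τ_data·x̄)/τ₀ = (-8.4907·0.069082 − 0.054526·-7.1) / 0.014556 = -0.199420/0.014556 ≈ -13.7.

μ₀ = -13.7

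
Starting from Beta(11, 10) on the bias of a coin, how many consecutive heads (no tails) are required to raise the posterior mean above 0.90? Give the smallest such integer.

k = 80

After k heads and 0 tails the posterior is Beta(11+k, 10), with mean (11+k)/(11+10+k).
Set (11+k)/(21+k) > 0.90 and solve: k > (0.90·21 − 11)/(1 − 0.90) = 79.000.
The smallest integer exceeding 79.000 is 80.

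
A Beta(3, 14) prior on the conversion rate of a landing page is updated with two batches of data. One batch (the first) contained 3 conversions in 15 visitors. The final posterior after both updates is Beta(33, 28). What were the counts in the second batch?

27 conversions and 2 bounces

Because Beta–binomial updating is additive in the counts, the combined data contributed (α_post−α_prior, β_post−β_prior) successes and failures.
Total across both batches: 33−3=30 conversions, 28−14=14 bounces.
Subtract the first batch: 30−3=27 conversions and 14−12=2 bounces.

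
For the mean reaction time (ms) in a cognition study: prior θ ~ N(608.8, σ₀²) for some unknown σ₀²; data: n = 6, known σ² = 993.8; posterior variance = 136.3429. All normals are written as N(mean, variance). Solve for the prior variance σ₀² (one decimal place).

σ₀² = 771.0

Posterior precision equals prior precision plus data precision: 1/σ_n² = 1/σ₀² + n/σ².
So 1/σ₀² = 1/136.3429 − 6/993.8 = 0.007334 − 0.006037 = 0.001297.
Hence σ₀² = 1/0.001297 ≈ 771.0.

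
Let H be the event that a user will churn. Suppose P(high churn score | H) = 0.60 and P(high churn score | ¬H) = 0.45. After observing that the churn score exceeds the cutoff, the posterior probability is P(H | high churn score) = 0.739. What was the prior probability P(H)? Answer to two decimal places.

In odds form, posterior odds = prior odds × likelihood ratio, so prior odds = posterior odds ÷ LR.
Posterior odds = 0.739/(1−0.739) = 2.8314. LR = 0.60/0.45 = 1.3333.
Prior odds = 2.8314/1.3333 = 2.1236, so P(H) = 2.1236/(1+2.1236) ≈ 0.68.

P(H) = 0.68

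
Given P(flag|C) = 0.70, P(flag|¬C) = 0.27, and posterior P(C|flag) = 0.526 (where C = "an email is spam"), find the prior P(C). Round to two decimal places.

P(C) = 0.30

In odds form, posterior odds = prior odds × likelihood ratio, so prior odds = posterior odds ÷ LR.
Posterior odds = 0.526/(1−0.526) = 1.1097. LR = 0.70/0.27 = 2.5926.
Prior odds = 1.1097/2.5926 = 0.4280, so P(C) = 0.4280/(1+0.4280) ≈ 0.30.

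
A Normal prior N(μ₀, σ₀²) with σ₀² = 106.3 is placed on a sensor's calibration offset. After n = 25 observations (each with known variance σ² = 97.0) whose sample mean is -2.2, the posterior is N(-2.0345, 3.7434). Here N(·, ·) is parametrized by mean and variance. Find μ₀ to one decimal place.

With known observation variance, the Normal–Normal posterior has precision τ_n = τ₀ + n/σ² and mean μ_n = (τ₀μ₀ + (n/σ²)x̄)/τ_n.
Here τ₀ = 1/106.3 = 0.009407 and τ_data = 25/97.0 = 0.257732, so τ_n = 0.267139.
Rearranging for μ₀: μ₀ = (μ_n·τ_n − τ_data·x̄)/τ₀ = (-2.0345·0.267139 − 0.257732·-2.2) / 0.009407 = 0.023516/0.009407 ≈ 2.5.

μ₀ = 2.5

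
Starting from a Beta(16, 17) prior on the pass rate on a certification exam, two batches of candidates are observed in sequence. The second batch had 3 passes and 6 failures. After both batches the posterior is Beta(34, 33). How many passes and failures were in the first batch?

15 passes and 10 failures

Sequential conjugate updates are equivalent to a single update on the pooled data, so total successes = posterior α − prior α and total failures = posterior β − prior β.
Total across both batches: 34−16=18 passes, 33−17=16 failures.
Subtract the second batch: 18−3=15 passes and 16−6=10 failures.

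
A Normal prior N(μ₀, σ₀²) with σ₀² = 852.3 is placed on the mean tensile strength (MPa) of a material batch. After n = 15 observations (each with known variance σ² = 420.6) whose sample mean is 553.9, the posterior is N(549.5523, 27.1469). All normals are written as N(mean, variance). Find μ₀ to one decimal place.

With known observation variance, the Normal–Normal posterior has precision τ_n = τ₀ + n/σ² and mean μ_n = (τ₀μ₀ + (n/σ²)x̄)/τ_n.
Here τ₀ = 1/852.3 = 0.001173 and τ_data = 15/420.6 = 0.035663, so τ_n = 0.036836.
Rearranging for μ₀: μ₀ = (μ_n·τ_n − τ_data·x̄)/τ₀ = (549.5523·0.036836 − 0.035663·553.9) / 0.001173 = 0.489573/0.001173 ≈ 417.4.

μ₀ = 417.4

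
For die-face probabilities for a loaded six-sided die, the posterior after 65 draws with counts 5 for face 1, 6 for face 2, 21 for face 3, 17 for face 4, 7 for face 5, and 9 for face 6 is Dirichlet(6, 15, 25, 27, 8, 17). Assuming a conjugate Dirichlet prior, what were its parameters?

For a Dirichlet(α) prior with multinomial counts c, the posterior is Dirichlet(α + c) componentwise.
Subtract each count from the matching posterior parameter: 6−5=1, 15−6=9, 25−21=4, 27−17=10, 8−7=1, 17−9=8.

Dirichlet(1, 9, 4, 10, 1, 8)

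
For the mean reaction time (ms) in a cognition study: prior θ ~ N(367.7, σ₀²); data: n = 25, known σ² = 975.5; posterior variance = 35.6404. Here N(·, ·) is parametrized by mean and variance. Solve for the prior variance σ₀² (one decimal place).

σ₀² = 411.5

For the Normal–Normal model with known σ², precisions add: τ_n = τ₀ + n/σ².
So 1/σ₀² = 1/35.6404 − 25/975.5 = 0.028058 − 0.025628 = 0.002430.
Hence σ₀² = 1/0.002430 ≈ 411.5.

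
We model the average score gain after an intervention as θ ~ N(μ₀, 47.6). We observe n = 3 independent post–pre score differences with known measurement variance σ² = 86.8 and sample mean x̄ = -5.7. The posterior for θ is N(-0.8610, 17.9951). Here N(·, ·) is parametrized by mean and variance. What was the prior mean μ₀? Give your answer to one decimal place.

μ₀ = 7.1

With known observation variance, the Normal–Normal posterior has precision τ_n = τ₀ + n/σ² and mean μ_n = (τ₀μ₀ + (n/σ²)x̄)/τ_n.
Here τ₀ = 1/47.6 = 0.021008 and τ_data = 3/86.8 = 0.034562, so τ_n = 0.055570.
Rearranging for μ₀: μ₀ = (μ_n·τ_n − τ_data·x̄)/τ₀ = (-0.8610·0.055570 − 0.034562·-5.7) / 0.021008 = 0.149158/0.021008 ≈ 7.1.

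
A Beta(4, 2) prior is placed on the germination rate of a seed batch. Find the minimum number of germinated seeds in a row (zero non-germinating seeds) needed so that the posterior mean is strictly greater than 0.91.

k = 17

After k germinated seeds and 0 non-germinating seeds the posterior is Beta(4+k, 2), with mean (4+k)/(4+2+k).
Set (4+k)/(6+k) > 0.91 and solve: k > (0.91·6 − 4)/(1 − 0.91) = 16.222.
The smallest integer exceeding 16.222 is 17.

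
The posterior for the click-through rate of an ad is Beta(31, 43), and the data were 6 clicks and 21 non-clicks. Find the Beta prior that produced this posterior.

A Beta(α, β) prior with s successes and f failures in binomial data gives a Beta(α+s, β+f) posterior.
So α = 31 − 6 = 25 and β = 43 − 21 = 22.

Beta(25, 22)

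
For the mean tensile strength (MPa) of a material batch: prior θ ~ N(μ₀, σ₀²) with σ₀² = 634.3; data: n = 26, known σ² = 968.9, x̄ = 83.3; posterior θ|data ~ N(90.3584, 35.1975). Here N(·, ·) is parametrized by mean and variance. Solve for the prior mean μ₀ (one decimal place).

μ₀ = 210.5

With known observation variance, the Normal–Normal posterior has precision τ_n = τ₀ + n/σ² and mean μ_n = (τ₀μ₀ + (n/σ²)x̄)/τ_n.
Here τ₀ = 1/634.3 = 0.001577 and τ_data = 26/968.9 = 0.026835, so τ_n = 0.028412.
Rearranging for μ₀: μ₀ = (μ_n·τ_n − τ_data·x̄)/τ₀ = (90.3584·0.028412 − 0.026835·83.3) / 0.001577 = 0.331907/0.001577 ≈ 210.5.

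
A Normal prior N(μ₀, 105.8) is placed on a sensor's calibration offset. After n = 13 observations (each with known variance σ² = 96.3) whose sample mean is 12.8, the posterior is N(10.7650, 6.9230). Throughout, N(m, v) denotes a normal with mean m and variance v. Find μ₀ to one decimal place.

μ₀ = -18.3

The posterior mean is a precision-weighted average: μ_n = (τ₀μ₀ + τ_data·x̄)/(τ₀+τ_data), with τ₀=1/σ₀² and τ_data=n/σ².
Here τ₀ = 1/105.8 = 0.009452 and τ_data = 13/96.3 = 0.134995, so τ_n = 0.144447.
Rearranging for μ₀: μ₀ = (μ_n·τ_n − τ_data·x̄)/τ₀ = (10.7650·0.144447 − 0.134995·12.8) / 0.009452 = -0.172964/0.009452 ≈ -18.3.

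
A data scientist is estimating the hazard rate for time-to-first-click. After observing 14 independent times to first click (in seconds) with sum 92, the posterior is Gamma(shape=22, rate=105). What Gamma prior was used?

Gamma–exponential conjugacy: posterior shape = α + n, posterior rate = β + Σtᵢ.
So α = 22 − 14 = 8 and β = 105 − 92 = 13.

Gamma(shape=8, rate=13)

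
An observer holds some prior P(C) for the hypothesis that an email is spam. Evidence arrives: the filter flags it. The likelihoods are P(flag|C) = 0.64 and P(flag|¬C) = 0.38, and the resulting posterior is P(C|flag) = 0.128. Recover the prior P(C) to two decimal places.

P(C) = 0.08

Bayes' rule in odds form gives O(C|E) = O(C)·[P(E|C)/P(E|¬C)], hence O(C) = O(C|E)/LR.
Posterior odds = 0.128/(1−0.128) = 0.1468. LR = 0.64/0.38 = 1.6842.
Prior odds = 0.1468/1.6842 = 0.0872, so P(C) = 0.0872/(1+0.0872) ≈ 0.08.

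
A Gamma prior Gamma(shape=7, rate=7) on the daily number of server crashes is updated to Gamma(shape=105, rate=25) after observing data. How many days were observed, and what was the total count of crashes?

A Gamma(α, β) prior (rate parametrization) on a Poisson rate with n observations summing to S gives posterior Gamma(α+S, β+n).
Matching: Σxᵢ = 105 − 7 = 98 and n = 25 − 7 = 18.

n = 18 days with total 98 crashes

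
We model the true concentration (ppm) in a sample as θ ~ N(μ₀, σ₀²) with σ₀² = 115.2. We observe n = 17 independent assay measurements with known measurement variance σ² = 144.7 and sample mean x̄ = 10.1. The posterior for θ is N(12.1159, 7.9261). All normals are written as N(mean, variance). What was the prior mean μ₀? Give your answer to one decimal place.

The posterior mean is a precision-weighted average: μ_n = (τ₀μ₀ + τ_data·x̄)/(τ₀+τ_data), with τ₀=1/σ₀² and τ_data=n/σ².
Here τ₀ = 1/115.2 = 0.008681 and τ_data = 17/144.7 = 0.117484, so τ_n = 0.126165.
Rearranging for μ₀: μ₀ = (μ_n·τ_n − τ_data·x̄)/τ₀ = (12.1159·0.126165 − 0.117484·10.1) / 0.008681 = 0.342014/0.008681 ≈ 39.4.

μ₀ = 39.4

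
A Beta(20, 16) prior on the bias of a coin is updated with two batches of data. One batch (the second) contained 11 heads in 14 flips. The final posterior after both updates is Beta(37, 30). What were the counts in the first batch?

6 heads and 11 tails

Sequential conjugate updates are equivalent to a single update on the pooled data, so total successes = posterior α − prior α and total failures = posterior β − prior β.
Total across both batches: 37−20=17 heads, 30−16=14 tails.
Subtract the second batch: 17−11=6 heads and 14−3=11 tails.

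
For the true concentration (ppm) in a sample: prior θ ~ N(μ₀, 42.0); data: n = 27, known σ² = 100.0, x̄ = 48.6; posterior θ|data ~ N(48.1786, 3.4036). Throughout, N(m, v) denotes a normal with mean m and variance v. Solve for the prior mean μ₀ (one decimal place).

μ₀ = 43.4

With known observation variance, the Normal–Normal posterior has precision τ_n = τ₀ + n/σ² and mean μ_n = (τ₀μ₀ + (n/σ²)x̄)/τ_n.
Here τ₀ = 1/42.0 = 0.023810 and τ_data = 27/100.0 = 0.270000, so τ_n = 0.293810.
Rearranging for μ₀: μ₀ = (μ_n·τ_n − τ_data·x̄)/τ₀ = (48.1786·0.293810 − 0.270000·48.6) / 0.023810 = 1.033354/0.023810 ≈ 43.4.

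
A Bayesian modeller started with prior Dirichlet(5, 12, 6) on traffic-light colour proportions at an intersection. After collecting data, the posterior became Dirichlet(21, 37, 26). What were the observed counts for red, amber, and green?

For a Dirichlet(α) prior with multinomial counts c, the posterior is Dirichlet(α + c) componentwise.
Counts are posterior − prior componentwise: 21−5=16, 37−12=25, 26−6=20.

counts (16, 25, 20)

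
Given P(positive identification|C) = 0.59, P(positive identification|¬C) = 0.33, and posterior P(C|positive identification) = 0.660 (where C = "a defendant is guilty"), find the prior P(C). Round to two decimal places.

P(C) = 0.52

In odds form, posterior odds = prior odds × likelihood ratio, so prior odds = posterior odds ÷ LR.
Posterior odds = 0.660/(1−0.660) = 1.9412. LR = 0.59/0.33 = 1.7879.
Prior odds = 1.9412/1.7879 = 1.0857, so P(C) = 1.0857/(1+1.0857) ≈ 0.52.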